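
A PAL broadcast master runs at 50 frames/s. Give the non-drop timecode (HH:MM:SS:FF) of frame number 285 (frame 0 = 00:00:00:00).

285 ÷ 50 = 5 full seconds, remainder 35 frames.
5 s = 0 h 0 min 5 s.
Timecode: 00:00:05:35.

00:00:05:35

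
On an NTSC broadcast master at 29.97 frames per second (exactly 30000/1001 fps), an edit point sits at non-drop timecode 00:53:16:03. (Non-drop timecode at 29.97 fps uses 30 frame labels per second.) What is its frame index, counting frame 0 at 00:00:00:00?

Total seconds to the label: (0 × 3600 + 53 × 60 + 16) = 3196.
Frame index = 3196 × 30 + 3 = 95883.

95883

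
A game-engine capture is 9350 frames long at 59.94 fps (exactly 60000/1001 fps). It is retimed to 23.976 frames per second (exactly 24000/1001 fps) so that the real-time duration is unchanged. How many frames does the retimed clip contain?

3740 frames

Target frames = source frames × (target rate / source rate) = 9350 × (24000/1001)/(60000/1001) = 9350 × 2/5 = 3740.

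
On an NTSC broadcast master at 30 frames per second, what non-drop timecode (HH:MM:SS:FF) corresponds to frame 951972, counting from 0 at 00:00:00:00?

951972 ÷ 30 = 31732 full seconds, remainder 12 frames.
31732 s = 8 h 48 min 52 s.
Timecode: 08:48:52:12.

08:48:52:12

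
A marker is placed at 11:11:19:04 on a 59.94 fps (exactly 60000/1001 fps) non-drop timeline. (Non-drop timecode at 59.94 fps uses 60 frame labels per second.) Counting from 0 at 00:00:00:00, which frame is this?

frame 2416744

Total seconds to the label: (11 × 3600 + 11 × 60 + 19) = 40279.
Frame index = 40279 × 60 + 4 = 2416744.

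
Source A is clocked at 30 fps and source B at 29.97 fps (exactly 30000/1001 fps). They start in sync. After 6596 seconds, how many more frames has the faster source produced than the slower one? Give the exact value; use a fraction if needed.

A emits 30 × 6596 = 197880 frames; B emits 30000/1001 × 6596 = 197880000/1001.
Difference = 197880/1001 frames (≈ 197.6823); B is behind A.

197880/1001 frames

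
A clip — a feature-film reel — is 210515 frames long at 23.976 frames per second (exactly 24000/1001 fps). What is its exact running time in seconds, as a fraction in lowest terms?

42145103/4800 seconds

Running time = 210515 ÷ (24000/1001) = 210515 × 1001/24000 = 42145103/4800 s.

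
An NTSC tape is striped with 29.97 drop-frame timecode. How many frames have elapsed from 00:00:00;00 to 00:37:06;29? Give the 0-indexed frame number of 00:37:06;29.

66741

As if non-drop at 30 labels/s: (0 × 3600 + 37 × 60 + 6) × 30 + 29 = 66809.
Minute boundaries passed: 37; those not divisible by 10: 37 − 3 = 34; dropped labels = 2 × 34 = 68.
Actual frame index = 66809 − 68 = 66741.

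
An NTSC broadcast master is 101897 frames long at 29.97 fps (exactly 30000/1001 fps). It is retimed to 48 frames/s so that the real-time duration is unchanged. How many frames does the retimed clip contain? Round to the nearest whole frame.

Frames at target rate = 101897 × (48) / (30000/1001) = 101998897/625 ≈ 163198.235.
Nearest whole frame: 163198.

163198 frames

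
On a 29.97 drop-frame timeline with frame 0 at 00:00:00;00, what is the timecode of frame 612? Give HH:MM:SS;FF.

00:00:20;12

Ten DF minutes hold 17982 frames, so frame 612 lies in block 0 (frames 0–17981) with 612 frames into that block.
The block's first minute is 1800 frames and the rest 1798 each; 612 frames reaches minute 0, so 0 × 18 + 0 × 2 = 0 labels have been skipped so far.
Adding those back, label number 612 + 0 = 612 at 30 labels/s is 20 s + 12 f = 0 h 0 min 20 s frame 12, i.e. 00:00:20;12.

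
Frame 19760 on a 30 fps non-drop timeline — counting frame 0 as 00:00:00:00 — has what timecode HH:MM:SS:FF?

19760 ÷ 30 = 658 full seconds, remainder 20 frames.
658 s = 0 h 10 min 58 s.
Timecode: 00:10:58:20.

00:10:58:20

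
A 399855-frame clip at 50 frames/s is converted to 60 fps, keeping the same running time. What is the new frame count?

479826 frames

Frames at target rate = 399855 × (60) / (50) = 479826.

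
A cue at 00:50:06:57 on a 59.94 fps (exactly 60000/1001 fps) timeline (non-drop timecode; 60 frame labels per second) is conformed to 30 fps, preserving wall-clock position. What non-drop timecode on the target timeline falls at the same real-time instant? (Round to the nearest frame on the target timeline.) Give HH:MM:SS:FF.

Source frame index: (0×3600 + 50×60 + 6) × 60 + 57 = 180417.
Real time: 180417 / (60000/1001) = 60199139/20000 s.
Target frame: (60199139/20000) × (30) = 180597417/2000 ≈ 90298.708 → 90299.
At 30 labels/s: frame 90299 → 00:50:09:29.

00:50:09:29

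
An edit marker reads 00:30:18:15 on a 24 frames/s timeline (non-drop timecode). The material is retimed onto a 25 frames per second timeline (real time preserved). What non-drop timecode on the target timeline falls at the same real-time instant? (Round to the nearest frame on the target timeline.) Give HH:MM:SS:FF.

00:30:18:16

Source frame index: (0×3600 + 30×60 + 18) × 24 + 15 = 43647.
Real time: 43647 / (24) = 14549/8 s.
Target frame: (14549/8) × (25) = 363725/8 ≈ 45465.625 → 45466.
At 25 labels/s: frame 45466 → 00:30:18:16.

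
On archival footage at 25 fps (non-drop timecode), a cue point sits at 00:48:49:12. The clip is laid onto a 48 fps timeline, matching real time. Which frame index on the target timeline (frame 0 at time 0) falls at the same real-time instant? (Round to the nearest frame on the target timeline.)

Source frame index: (0×3600 + 48×60 + 49) × 25 + 12 = 73237.
Real time: 73237 / (25) = 73237/25 s.
Target frame: (73237/25) × (48) = 3515376/25 ≈ 140615.040 → 140615.

frame 140615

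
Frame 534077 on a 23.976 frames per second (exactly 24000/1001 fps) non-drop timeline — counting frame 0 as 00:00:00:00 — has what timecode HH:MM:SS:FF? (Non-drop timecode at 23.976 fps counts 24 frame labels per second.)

06:10:53:05

534077 ÷ 24 = 22253 full seconds, remainder 5 frames.
22253 s = 6 h 10 min 53 s.
Timecode: 06:10:53:05.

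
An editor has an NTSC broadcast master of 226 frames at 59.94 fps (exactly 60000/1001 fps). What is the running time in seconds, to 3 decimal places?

3.770 seconds

Running time = 226 × 1001/60000 = 113113/30000 s ≈ 3.770 s.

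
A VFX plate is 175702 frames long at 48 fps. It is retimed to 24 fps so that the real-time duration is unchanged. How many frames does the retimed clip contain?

Target frames = source frames × (target rate / source rate) = 175702 × (24)/(48) = 175702 × 1/2 = 87851.

87851 frames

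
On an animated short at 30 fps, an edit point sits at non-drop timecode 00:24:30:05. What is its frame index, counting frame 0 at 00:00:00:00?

Total seconds to the label: (0 × 3600 + 24 × 60 + 30) = 1470.
Frame index = 1470 × 30 + 5 = 44105.

44105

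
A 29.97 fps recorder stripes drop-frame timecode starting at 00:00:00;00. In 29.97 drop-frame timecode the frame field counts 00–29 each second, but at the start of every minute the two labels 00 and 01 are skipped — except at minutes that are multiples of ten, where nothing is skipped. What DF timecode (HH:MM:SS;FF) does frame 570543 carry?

Ten DF minutes hold 17982 frames, so frame 570543 lies in block 31 (frames 557442–575423) with 13101 frames into that block.
The block's first minute is 1800 frames and the rest 1798 each; 13101 frames reaches minute 7, so 31 × 18 + 7 × 2 = 572 labels have been skipped so far.
Adding those back, label number 570543 + 572 = 571115 at 30 labels/s is 19037 s + 5 f = 5 h 17 min 17 s frame 5, i.e. 05:17:17;05.

05:17:17;05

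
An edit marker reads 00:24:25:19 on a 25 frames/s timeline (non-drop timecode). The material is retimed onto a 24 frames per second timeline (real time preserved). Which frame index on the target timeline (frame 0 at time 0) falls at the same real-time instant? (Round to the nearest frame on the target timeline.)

frame 35178

Source frame index: (0×3600 + 24×60 + 25) × 25 + 19 = 36644.
Real time: 36644 / (25) = 36644/25 s.
Target frame: (36644/25) × (24) = 879456/25 ≈ 35178.240 → 35178.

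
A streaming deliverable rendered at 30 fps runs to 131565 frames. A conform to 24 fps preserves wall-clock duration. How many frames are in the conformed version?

105252 frames

Target frames = source frames × (target rate / source rate) = 131565 × (24)/(30) = 131565 × 4/5 = 105252.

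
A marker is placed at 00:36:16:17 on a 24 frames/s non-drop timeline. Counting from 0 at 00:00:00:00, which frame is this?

frame 52241

Total seconds to the label: (0 × 3600 + 36 × 60 + 16) = 2176.
Frame index = 2176 × 24 + 17 = 52241.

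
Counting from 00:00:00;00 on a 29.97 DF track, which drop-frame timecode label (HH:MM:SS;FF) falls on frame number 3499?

Ten DF minutes hold 17982 frames, so frame 3499 lies in block 0 (frames 0–17981) with 3499 frames into that block.
The block's first minute is 1800 frames and the rest 1798 each; 3499 frames reaches minute 1, so 0 × 18 + 1 × 2 = 2 labels have been skipped so far.
Adding those back, label number 3499 + 2 = 3501 at 30 labels/s is 116 s + 21 f = 0 h 1 min 56 s frame 21, i.e. 00:01:56;21.

00:01:56;21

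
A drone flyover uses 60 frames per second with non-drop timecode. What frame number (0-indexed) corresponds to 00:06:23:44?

23024

Total seconds to the label: (0 × 3600 + 6 × 60 + 23) = 383.
Frame index = 383 × 60 + 44 = 23024.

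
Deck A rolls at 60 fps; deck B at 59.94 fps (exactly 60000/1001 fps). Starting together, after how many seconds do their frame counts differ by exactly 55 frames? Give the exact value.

The gap grows by |60000/1001 − 60| = 60/1001 frames per second.
Time for a 55-frame gap: 55 ÷ (60/1001) = 11011/12 s.

11011/12 seconds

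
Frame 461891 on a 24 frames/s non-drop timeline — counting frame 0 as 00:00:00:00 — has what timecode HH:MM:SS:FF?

461891 ÷ 24 = 19245 full seconds, remainder 11 frames.
19245 s = 5 h 20 min 45 s.
Timecode: 05:20:45:11.

05:20:45:11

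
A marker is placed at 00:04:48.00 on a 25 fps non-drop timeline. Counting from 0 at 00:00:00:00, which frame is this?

Total seconds to the label: (0 × 3600 + 4 × 60 + 48) = 288.
Frame index = 288 × 25 + 0 = 7200.

7200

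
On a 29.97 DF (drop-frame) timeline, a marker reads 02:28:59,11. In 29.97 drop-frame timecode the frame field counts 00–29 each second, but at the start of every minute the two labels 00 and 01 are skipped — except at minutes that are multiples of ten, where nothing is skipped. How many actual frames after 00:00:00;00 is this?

267913

As if non-drop at 30 labels/s: (2 × 3600 + 28 × 60 + 59) × 30 + 11 = 268181.
Minute boundaries passed: 148; those not divisible by 10: 148 − 14 = 134; dropped labels = 2 × 134 = 268.
Actual frame index = 268181 − 268 = 267913.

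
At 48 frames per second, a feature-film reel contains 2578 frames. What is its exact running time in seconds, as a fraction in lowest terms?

1289/24 seconds

Running time = 2578 ÷ (48) = 2578 × 1/48 = 1289/24 s.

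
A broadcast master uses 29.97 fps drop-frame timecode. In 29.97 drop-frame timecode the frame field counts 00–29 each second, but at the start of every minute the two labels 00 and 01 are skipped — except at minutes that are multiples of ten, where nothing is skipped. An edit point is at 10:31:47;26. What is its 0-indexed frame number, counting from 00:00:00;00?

1136100

As if non-drop at 30 labels/s: (10 × 3600 + 31 × 60 + 47) × 30 + 26 = 1137236.
Minute boundaries passed: 631; those not divisible by 10: 631 − 63 = 568; dropped labels = 2 × 568 = 1136.
Actual frame index = 1137236 − 1136 = 1136100.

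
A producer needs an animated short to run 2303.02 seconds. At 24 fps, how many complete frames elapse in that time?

55272 frames

Frames = 2303.02 × 24 = 1381812/25 ≈ 55272.4800.
Complete frames: 55272.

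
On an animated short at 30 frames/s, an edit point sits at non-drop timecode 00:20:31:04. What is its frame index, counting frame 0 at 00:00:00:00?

Total seconds to the label: (0 × 3600 + 20 × 60 + 31) = 1231.
Frame index = 1231 × 30 + 4 = 36934.

36934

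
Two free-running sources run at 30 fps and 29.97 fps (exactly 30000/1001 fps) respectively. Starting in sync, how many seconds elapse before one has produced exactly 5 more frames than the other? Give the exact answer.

1001/6 seconds

The gap grows by |30000/1001 − 30| = 30/1001 frames per second.
Time for a 5-frame gap: 5 ÷ (30/1001) = 1001/6 s.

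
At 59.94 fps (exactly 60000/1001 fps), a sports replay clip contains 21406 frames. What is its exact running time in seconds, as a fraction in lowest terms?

Running time = 21406 ÷ (60000/1001) = 21406 × 1001/60000 = 10713703/30000 s.

10713703/30000 seconds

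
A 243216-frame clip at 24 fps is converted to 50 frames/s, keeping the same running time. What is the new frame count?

Target frames = source frames × (target rate / source rate) = 243216 × (50)/(24) = 243216 × 25/12 = 506700.

506700 frames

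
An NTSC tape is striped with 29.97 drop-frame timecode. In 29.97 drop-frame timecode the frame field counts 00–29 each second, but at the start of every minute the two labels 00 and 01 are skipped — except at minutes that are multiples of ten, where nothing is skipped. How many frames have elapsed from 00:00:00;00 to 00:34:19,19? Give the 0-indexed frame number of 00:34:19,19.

61727

As if non-drop at 30 labels/s: (0 × 3600 + 34 × 60 + 19) × 30 + 19 = 61789.
Minute boundaries passed: 34; those not divisible by 10: 34 − 3 = 31; dropped labels = 2 × 31 = 62.
Actual frame index = 61789 − 62 = 61727.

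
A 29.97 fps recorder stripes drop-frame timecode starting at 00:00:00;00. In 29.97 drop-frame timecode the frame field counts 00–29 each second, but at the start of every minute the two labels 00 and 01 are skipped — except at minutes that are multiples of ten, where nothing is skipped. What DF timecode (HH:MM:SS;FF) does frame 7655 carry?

Ten DF minutes hold 17982 frames, so frame 7655 lies in block 0 (frames 0–17981) with 7655 frames into that block.
The block's first minute is 1800 frames and the rest 1798 each; 7655 frames reaches minute 4, so 0 × 18 + 4 × 2 = 8 labels have been skipped so far.
Adding those back, label number 7655 + 8 = 7663 at 30 labels/s is 255 s + 13 f = 0 h 4 min 15 s frame 13, i.e. 00:04:15;13.

00:04:15;13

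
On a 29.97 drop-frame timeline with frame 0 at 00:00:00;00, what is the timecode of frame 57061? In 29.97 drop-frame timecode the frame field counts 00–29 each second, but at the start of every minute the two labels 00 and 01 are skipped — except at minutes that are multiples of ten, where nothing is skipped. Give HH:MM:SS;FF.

Each 10-minute DF block holds 10 × 60 × 30 − 9 × 2 = 17982 frames. 57061 ÷ 17982 → 3 full blocks, remainder 3115.
Within the partial block the first minute is 1800 frames and each further minute 1798, so 1 further minute boundary passed. Total skipped labels = 18 × 3 + 2 × 1 = 56.
Non-drop label index = 57061 + 56 = 57117; at 30 labels/s that is 00:31:43:27, i.e. DF 00:31:43;27.

00:31:43;27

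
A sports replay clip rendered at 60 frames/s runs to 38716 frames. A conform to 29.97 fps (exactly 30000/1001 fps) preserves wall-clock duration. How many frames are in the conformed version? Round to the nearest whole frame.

19339 frames

Frames at target rate = 38716 × (30000/1001) / (60) = 19358000/1001 ≈ 19338.661.
Nearest whole frame: 19339.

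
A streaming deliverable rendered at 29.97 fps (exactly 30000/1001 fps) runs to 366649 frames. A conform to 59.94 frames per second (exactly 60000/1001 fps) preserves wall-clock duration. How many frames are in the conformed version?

733298 frames

Target frames = source frames × (target rate / source rate) = 366649 × (60000/1001)/(30000/1001) = 366649 × 2 = 733298.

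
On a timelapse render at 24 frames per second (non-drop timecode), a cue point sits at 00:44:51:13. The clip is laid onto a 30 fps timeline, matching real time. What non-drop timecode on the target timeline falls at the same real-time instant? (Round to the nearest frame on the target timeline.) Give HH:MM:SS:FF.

Source frame index: (0×3600 + 44×60 + 51) × 24 + 13 = 64597.
Real time: 64597 / (24) = 64597/24 s.
Target frame: (64597/24) × (30) = 322985/4 ≈ 80746.250 → 80746.
At 30 labels/s: frame 80746 → 00:44:51:16.

00:44:51:16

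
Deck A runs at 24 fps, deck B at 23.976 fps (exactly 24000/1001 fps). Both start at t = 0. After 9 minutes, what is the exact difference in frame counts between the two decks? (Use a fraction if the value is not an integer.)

12960/1001 frames

9 min = 540 s.
A emits 24 × 540 = 12960 frames; B emits 24000/1001 × 540 = 12960000/1001.
Difference = 12960/1001 frames (≈ 12.9471); B is behind A.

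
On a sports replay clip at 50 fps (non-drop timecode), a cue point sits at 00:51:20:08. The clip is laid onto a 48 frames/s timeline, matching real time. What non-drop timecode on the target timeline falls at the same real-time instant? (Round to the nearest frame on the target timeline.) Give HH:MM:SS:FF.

00:51:20:08

Source frame index: (0×3600 + 51×60 + 20) × 50 + 8 = 154008.
Real time: 154008 / (50) = 77004/25 s.
Target frame: (77004/25) × (48) = 3696192/25 ≈ 147847.680 → 147848.
At 48 labels/s: frame 147848 → 00:51:20:08.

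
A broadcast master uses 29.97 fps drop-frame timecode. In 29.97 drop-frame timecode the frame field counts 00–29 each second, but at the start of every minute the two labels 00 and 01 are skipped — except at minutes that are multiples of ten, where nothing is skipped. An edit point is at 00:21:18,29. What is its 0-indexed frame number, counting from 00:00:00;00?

38331

As if non-drop at 30 labels/s: (0 × 3600 + 21 × 60 + 18) × 30 + 29 = 38369.
Minute boundaries passed: 21; those not divisible by 10: 21 − 2 = 19; dropped labels = 2 × 19 = 38.
Actual frame index = 38369 − 38 = 38331.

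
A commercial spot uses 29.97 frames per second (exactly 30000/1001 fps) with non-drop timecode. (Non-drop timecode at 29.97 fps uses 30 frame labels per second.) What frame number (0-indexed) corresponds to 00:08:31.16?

15346

Total seconds to the label: (0 × 3600 + 8 × 60 + 31) = 511.
Frame index = 511 × 30 + 16 = 15346.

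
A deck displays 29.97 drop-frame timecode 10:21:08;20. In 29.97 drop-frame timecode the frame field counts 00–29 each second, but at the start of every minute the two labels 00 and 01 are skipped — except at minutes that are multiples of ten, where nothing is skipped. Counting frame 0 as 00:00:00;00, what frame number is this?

1116942

As if non-drop at 30 labels/s: (10 × 3600 + 21 × 60 + 8) × 30 + 20 = 1118060.
Minute boundaries passed: 621; those not divisible by 10: 621 − 62 = 559; dropped labels = 2 × 559 = 1118.
Actual frame index = 1118060 − 1118 = 1116942.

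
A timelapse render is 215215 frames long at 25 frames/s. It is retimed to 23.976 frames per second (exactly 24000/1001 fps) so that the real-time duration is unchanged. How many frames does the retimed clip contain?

206400 frames

Target frames = source frames × (target rate / source rate) = 215215 × (24000/1001)/(25) = 215215 × 960/1001 = 206400.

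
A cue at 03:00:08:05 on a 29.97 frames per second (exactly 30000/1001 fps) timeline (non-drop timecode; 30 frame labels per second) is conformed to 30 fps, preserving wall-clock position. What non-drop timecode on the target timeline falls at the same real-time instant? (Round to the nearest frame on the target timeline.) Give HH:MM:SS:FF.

03:00:18:29

Source frame index: (3×3600 + 0×60 + 8) × 30 + 5 = 324245.
Real time: 324245 / (30000/1001) = 64913849/6000 s.
Target frame: (64913849/6000) × (30) = 64913849/200 ≈ 324569.245 → 324569.
At 30 labels/s: frame 324569 → 03:00:18:29.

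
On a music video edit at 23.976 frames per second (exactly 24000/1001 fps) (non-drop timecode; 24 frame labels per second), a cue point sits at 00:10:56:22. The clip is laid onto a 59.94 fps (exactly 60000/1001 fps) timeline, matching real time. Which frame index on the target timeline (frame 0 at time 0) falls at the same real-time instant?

Source frame index: (0×3600 + 10×60 + 56) × 24 + 22 = 15766.
Real time: 15766 / (24000/1001) = 7890883/12000 s.
Target frame: (7890883/12000) × (60000/1001) = 39415.

frame 39415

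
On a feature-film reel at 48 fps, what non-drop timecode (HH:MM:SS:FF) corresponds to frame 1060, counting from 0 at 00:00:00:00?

00:00:22:04

1060 ÷ 48 = 22 full seconds, remainder 4 frames.
22 s = 0 h 0 min 22 s.
Timecode: 00:00:22:04.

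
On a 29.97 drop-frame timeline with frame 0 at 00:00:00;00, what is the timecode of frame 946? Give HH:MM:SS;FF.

00:00:31;16

Ten DF minutes hold 17982 frames, so frame 946 lies in block 0 (frames 0–17981) with 946 frames into that block.
The block's first minute is 1800 frames and the rest 1798 each; 946 frames reaches minute 0, so 0 × 18 + 0 × 2 = 0 labels have been skipped so far.
Adding those back, label number 946 + 0 = 946 at 30 labels/s is 31 s + 16 f = 0 h 0 min 31 s frame 16, i.e. 00:00:31;16.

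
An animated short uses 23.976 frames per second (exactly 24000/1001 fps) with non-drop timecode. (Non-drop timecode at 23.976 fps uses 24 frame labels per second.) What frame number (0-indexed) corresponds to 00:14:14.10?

frame 20506

Total seconds to the label: (0 × 3600 + 14 × 60 + 14) = 854.
Frame index = 854 × 24 + 10 = 20506.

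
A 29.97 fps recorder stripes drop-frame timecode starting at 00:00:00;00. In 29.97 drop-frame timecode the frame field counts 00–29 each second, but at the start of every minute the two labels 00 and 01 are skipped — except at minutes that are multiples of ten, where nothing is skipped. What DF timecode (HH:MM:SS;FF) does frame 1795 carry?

Each 10-minute DF block holds 10 × 60 × 30 − 9 × 2 = 17982 frames. 1795 ÷ 17982 → 0 full blocks, remainder 1795.
Within the partial block the first minute is 1800 frames and each further minute 1798, so 0 further minute boundaries passed. Total skipped labels = 18 × 0 + 2 × 0 = 0.
Non-drop label index = 1795 + 0 = 1795; at 30 labels/s that is 00:00:59:25, i.e. DF 00:00:59;25.

00:00:59;25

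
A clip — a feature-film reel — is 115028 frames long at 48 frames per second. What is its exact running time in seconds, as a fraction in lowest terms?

28757/12 seconds

Running time = 115028 ÷ (48) = 115028 × 1/48 = 28757/12 s.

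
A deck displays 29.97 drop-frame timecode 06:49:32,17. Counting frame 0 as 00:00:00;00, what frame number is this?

736439

Complete 10-minute blocks: 40, each 17982 frames → 719280.
Remaining 9 whole minutes in the current block: 1800 + 8 × 1798 = 16184 frames.
Within the current minute: 32 × 30 + 17 − 2 = 975 (labels ;00/;01 skipped at this minute). Total = 719280 + 16184 + 975 = 736439.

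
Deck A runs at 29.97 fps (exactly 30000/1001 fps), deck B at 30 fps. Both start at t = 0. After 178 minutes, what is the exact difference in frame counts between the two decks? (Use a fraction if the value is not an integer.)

320400/1001 frames

178 min = 10680 s.
A emits 30000/1001 × 10680 = 320400000/1001 frames; B emits 30 × 10680 = 320400.
Difference = 320400/1001 frames (≈ 320.0799); B is ahead of A.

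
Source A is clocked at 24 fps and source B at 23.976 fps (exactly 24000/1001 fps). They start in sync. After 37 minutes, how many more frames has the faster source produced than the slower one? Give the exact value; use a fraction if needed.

37 min = 2220 s.
A emits 24 × 2220 = 53280 frames; B emits 24000/1001 × 2220 = 53280000/1001.
Difference = 53280/1001 frames (≈ 53.2268); B is behind A.

53280/1001 frames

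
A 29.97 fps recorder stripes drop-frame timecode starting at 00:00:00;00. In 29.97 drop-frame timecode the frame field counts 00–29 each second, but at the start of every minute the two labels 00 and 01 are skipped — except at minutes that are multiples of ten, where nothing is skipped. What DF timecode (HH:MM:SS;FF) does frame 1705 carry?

00:00:56;25

Each 10-minute DF block holds 10 × 60 × 30 − 9 × 2 = 17982 frames. 1705 ÷ 17982 → 0 full blocks, remainder 1705.
Within the partial block the first minute is 1800 frames and each further minute 1798, so 0 further minute boundaries passed. Total skipped labels = 18 × 0 + 2 × 0 = 0.
Non-drop label index = 1705 + 0 = 1705; at 30 labels/s that is 00:00:56:25, i.e. DF 00:00:56;25.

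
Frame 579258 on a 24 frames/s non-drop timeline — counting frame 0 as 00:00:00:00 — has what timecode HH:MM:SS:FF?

579258 ÷ 24 = 24135 full seconds, remainder 18 frames.
24135 s = 6 h 42 min 15 s.
Timecode: 06:42:15:18.

06:42:15:18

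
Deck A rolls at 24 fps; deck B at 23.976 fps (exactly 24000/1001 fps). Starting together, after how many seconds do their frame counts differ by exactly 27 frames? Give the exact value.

1126.125 seconds

The gap grows by |24000/1001 − 24| = 24/1001 frames per second.
Time for a 27-frame gap: 27 ÷ (24/1001) = 1126.125 s.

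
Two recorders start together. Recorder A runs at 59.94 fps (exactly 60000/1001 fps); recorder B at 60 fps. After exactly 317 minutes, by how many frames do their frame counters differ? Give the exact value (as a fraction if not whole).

317 min = 19020 s.
A emits 60000/1001 × 19020 = 1141200000/1001 frames; B emits 60 × 19020 = 1141200.
Difference = 1141200/1001 frames (≈ 1140.0599); B is ahead of A.

1141200/1001 frames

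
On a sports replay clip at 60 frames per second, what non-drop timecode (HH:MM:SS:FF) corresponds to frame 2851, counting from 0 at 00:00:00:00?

00:00:47:31

2851 ÷ 60 = 47 full seconds, remainder 31 frames.
47 s = 0 h 0 min 47 s.
Timecode: 00:00:47:31.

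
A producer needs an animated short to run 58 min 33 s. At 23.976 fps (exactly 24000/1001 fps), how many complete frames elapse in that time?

58 min 33 s = 3513 s.
Frames = 3513 × 24000/1001 = 84312000/1001 ≈ 84227.7722.
Complete frames: 84227.

84227 frames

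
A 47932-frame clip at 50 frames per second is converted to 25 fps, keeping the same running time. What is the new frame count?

Target frames = source frames × (target rate / source rate) = 47932 × (25)/(50) = 47932 × 1/2 = 23966.

23966 frames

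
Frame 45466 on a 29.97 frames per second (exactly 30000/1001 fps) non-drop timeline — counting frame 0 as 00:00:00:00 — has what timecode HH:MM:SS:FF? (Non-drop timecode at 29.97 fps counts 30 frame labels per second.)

45466 ÷ 30 = 1515 full seconds, remainder 16 frames.
1515 s = 0 h 25 min 15 s.
Timecode: 00:25:15:16.

00:25:15:16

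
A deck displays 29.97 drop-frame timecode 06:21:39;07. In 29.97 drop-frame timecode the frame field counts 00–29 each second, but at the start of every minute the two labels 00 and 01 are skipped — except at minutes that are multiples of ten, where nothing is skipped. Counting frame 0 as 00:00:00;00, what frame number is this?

686291

As if non-drop at 30 labels/s: (6 × 3600 + 21 × 60 + 39) × 30 + 7 = 686977.
Minute boundaries passed: 381; those not divisible by 10: 381 − 38 = 343; dropped labels = 2 × 343 = 686.
Actual frame index = 686977 − 686 = 686291.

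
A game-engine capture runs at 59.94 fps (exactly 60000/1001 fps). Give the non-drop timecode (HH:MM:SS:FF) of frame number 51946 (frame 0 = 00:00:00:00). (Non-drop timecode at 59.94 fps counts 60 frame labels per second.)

51946 ÷ 60 = 865 full seconds, remainder 46 frames.
865 s = 0 h 14 min 25 s.
Timecode: 00:14:25:46.

00:14:25:46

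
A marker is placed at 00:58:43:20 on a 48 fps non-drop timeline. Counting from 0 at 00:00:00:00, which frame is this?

Total seconds to the label: (0 × 3600 + 58 × 60 + 43) = 3523.
Frame index = 3523 × 48 + 20 = 169124.

frame 169124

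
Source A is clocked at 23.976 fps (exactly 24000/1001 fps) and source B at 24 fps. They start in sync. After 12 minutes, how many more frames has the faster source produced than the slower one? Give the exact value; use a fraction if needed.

17280/1001 frames

12 min = 720 s.
A emits 24000/1001 × 720 = 17280000/1001 frames; B emits 24 × 720 = 17280.
Difference = 17280/1001 frames (≈ 17.2627); B is ahead of A.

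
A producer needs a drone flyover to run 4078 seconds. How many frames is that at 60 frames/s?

244680 frames

Frames = 4078 × 60 = 244680.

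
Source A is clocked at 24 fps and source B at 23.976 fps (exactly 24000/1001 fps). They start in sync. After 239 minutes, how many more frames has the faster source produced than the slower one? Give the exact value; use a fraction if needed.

239 min = 14340 s.
A emits 24 × 14340 = 344160 frames; B emits 24000/1001 × 14340 = 344160000/1001.
Difference = 344160/1001 frames (≈ 343.8162); B is behind A.

344160/1001 frames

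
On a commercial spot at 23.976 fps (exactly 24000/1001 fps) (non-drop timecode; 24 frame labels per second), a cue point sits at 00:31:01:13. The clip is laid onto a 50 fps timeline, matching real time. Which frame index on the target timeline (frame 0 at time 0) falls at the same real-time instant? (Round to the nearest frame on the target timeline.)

frame 93170

Source frame index: (0×3600 + 31×60 + 1) × 24 + 13 = 44677.
Real time: 44677 / (24000/1001) = 44721677/24000 s.
Target frame: (44721677/24000) × (50) = 44721677/480 ≈ 93170.160 → 93170.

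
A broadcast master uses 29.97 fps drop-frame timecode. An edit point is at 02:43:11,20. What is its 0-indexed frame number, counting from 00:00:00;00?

293456

As if non-drop at 30 labels/s: (2 × 3600 + 43 × 60 + 11) × 30 + 20 = 293750.
Minute boundaries passed: 163; those not divisible by 10: 163 − 16 = 147; dropped labels = 2 × 147 = 294.
Actual frame index = 293750 − 294 = 293456.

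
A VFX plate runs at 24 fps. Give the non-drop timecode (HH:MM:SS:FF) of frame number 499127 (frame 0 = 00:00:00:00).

05:46:36:23

499127 ÷ 24 = 20796 full seconds, remainder 23 frames.
20796 s = 5 h 46 min 36 s.
Timecode: 05:46:36:23.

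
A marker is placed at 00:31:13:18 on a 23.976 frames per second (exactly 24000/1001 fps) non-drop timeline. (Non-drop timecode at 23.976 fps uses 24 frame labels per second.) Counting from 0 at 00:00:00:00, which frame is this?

Total seconds to the label: (0 × 3600 + 31 × 60 + 13) = 1873.
Frame index = 1873 × 24 + 18 = 44970.

44970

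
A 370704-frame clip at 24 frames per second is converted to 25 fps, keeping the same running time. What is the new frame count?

386150 frames

Target frames = source frames × (target rate / source rate) = 370704 × (25)/(24) = 370704 × 25/24 = 386150.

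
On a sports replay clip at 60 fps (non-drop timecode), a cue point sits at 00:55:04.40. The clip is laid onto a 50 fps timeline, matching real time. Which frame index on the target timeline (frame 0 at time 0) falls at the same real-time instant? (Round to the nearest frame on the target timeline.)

frame 165233

Source frame index: (0×3600 + 55×60 + 4) × 60 + 40 = 198280.
Real time: 198280 / (60) = 9914/3 s.
Target frame: (9914/3) × (50) = 495700/3 ≈ 165233.333 → 165233.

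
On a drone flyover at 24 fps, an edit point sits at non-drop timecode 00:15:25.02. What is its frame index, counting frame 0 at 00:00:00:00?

Total seconds to the label: (0 × 3600 + 15 × 60 + 25) = 925.
Frame index = 925 × 24 + 2 = 22202.

22202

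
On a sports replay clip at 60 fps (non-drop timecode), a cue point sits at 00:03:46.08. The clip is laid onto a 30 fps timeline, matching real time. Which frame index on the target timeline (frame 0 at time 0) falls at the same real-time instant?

frame 6784

Source frame index: (0×3600 + 3×60 + 46) × 60 + 8 = 13568.
Real time: 13568 / (60) = 3392/15 s.
Target frame: (3392/15) × (30) = 6784.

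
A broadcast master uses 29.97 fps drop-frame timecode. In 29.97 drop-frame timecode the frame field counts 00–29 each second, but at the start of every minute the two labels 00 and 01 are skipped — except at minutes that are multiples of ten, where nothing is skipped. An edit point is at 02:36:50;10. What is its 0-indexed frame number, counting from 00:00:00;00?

282028

Complete 10-minute blocks: 15, each 17982 frames → 269730.
Remaining 6 whole minutes in the current block: 1800 + 5 × 1798 = 10790 frames.
Within the current minute: 50 × 30 + 10 − 2 = 1508 (labels ;00/;01 skipped at this minute). Total = 269730 + 10790 + 1508 = 282028.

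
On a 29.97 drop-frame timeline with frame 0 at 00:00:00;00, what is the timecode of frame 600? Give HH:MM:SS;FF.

Ten DF minutes hold 17982 frames, so frame 600 lies in block 0 (frames 0–17981) with 600 frames into that block.
The block's first minute is 1800 frames and the rest 1798 each; 600 frames reaches minute 0, so 0 × 18 + 0 × 2 = 0 labels have been skipped so far.
Adding those back, label number 600 + 0 = 600 at 30 labels/s is 20 s + 0 f = 0 h 0 min 20 s frame 0, i.e. 00:00:20;00.

00:00:20;00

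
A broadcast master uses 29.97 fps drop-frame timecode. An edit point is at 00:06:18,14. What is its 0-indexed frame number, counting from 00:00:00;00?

11342

As if non-drop at 30 labels/s: (0 × 3600 + 6 × 60 + 18) × 30 + 14 = 11354.
Minute boundaries passed: 6; those not divisible by 10: 6 − 0 = 6; dropped labels = 2 × 6 = 12.
Actual frame index = 11354 − 12 = 11342.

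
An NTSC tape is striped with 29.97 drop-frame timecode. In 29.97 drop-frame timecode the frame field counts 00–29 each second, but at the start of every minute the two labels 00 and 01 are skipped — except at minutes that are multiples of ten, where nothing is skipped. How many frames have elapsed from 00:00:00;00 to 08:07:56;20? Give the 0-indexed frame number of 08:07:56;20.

Complete 10-minute blocks: 48, each 17982 frames → 863136.
Remaining 7 whole minutes in the current block: 1800 + 6 × 1798 = 12588 frames.
Within the current minute: 56 × 30 + 20 − 2 = 1698 (labels ;00/;01 skipped at this minute). Total = 863136 + 12588 + 1698 = 877422.

877422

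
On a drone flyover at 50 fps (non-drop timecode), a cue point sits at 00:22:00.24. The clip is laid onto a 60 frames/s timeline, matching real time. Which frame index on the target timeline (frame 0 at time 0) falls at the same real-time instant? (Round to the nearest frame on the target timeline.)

Source frame index: (0×3600 + 22×60 + 0) × 50 + 24 = 66024.
Real time: 66024 / (50) = 33012/25 s.
Target frame: (33012/25) × (60) = 396144/5 ≈ 79228.800 → 79229.

frame 79229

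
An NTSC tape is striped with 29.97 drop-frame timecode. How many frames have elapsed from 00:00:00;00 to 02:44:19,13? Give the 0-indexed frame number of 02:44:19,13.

295487

As if non-drop at 30 labels/s: (2 × 3600 + 44 × 60 + 19) × 30 + 13 = 295783.
Minute boundaries passed: 164; those not divisible by 10: 164 − 16 = 148; dropped labels = 2 × 148 = 296.
Actual frame index = 295783 − 296 = 295487.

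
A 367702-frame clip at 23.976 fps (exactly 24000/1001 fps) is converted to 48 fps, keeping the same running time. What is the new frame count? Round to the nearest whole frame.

736139 frames

Frames at target rate = 367702 × (48) / (24000/1001) = 184034851/250 ≈ 736139.404.
Nearest whole frame: 736139.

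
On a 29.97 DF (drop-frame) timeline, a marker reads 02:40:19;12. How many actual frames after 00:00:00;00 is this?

Complete 10-minute blocks: 16, each 17982 frames → 287712.
Remaining 0 whole minutes in the current block: 0 frames.
Within the current minute: 19 × 30 + 12 = 582. Total = 287712 + 0 + 582 = 288294.

288294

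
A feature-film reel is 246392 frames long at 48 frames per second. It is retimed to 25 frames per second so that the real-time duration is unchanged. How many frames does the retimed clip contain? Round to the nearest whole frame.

128329 frames

Frames at target rate = 246392 × (25) / (48) = 769975/6 ≈ 128329.167.
Nearest whole frame: 128329.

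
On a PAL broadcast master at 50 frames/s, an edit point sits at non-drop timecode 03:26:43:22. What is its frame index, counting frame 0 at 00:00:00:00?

Total seconds to the label: (3 × 3600 + 26 × 60 + 43) = 12403.
Frame index = 12403 × 50 + 22 = 620172.

620172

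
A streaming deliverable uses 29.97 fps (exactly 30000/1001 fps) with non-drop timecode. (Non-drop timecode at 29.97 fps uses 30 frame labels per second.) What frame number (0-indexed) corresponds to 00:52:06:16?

Total seconds to the label: (0 × 3600 + 52 × 60 + 6) = 3126.
Frame index = 3126 × 30 + 16 = 93796.

93796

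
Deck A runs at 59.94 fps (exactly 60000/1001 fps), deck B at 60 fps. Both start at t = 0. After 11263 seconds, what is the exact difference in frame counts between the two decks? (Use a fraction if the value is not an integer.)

96540/143 frames

A emits 60000/1001 × 11263 = 96540000/143 frames; B emits 60 × 11263 = 675780.
Difference = 96540/143 frames (≈ 675.1049); B is ahead of A.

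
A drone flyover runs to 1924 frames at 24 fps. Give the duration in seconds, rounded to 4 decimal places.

80.1667 seconds

Running time = 1924 × 1/24 = 481/6 s ≈ 80.1667 s.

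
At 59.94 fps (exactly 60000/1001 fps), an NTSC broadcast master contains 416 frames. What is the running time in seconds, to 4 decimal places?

6.9403 seconds

Running time = 416 × 1001/60000 = 13013/1875 s ≈ 6.9403 s.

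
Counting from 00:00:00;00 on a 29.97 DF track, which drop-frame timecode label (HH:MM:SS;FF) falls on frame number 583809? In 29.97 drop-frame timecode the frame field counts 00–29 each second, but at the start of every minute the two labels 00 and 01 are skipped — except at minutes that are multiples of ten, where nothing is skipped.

Ten DF minutes hold 17982 frames, so frame 583809 lies in block 32 (frames 575424–593405) with 8385 frames into that block.
The block's first minute is 1800 frames and the rest 1798 each; 8385 frames reaches minute 4, so 32 × 18 + 4 × 2 = 584 labels have been skipped so far.
Adding those back, label number 583809 + 584 = 584393 at 30 labels/s is 19479 s + 23 f = 5 h 24 min 39 s frame 23, i.e. 05:24:39;23.

05:24:39;23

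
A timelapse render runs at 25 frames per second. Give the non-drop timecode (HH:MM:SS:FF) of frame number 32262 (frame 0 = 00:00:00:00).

00:21:30:12

32262 ÷ 25 = 1290 full seconds, remainder 12 frames.
1290 s = 0 h 21 min 30 s.
Timecode: 00:21:30:12.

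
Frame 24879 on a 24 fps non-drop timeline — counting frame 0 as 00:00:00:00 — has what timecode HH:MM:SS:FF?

24879 ÷ 24 = 1036 full seconds, remainder 15 frames.
1036 s = 0 h 17 min 16 s.
Timecode: 00:17:16:15.

00:17:16:15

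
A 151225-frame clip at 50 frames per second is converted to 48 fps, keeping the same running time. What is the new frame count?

Target frames = source frames × (target rate / source rate) = 151225 × (48)/(50) = 151225 × 24/25 = 145176.

145176 frames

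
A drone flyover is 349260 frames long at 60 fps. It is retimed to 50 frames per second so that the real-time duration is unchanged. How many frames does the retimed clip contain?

Target frames = source frames × (target rate / source rate) = 349260 × (50)/(60) = 349260 × 5/6 = 291050.

291050 frames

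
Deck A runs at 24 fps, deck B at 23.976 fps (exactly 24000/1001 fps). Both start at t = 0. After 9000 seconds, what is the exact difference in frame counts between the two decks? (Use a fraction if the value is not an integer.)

216000/1001 frames

A emits 24 × 9000 = 216000 frames; B emits 24000/1001 × 9000 = 216000000/1001.
Difference = 216000/1001 frames (≈ 215.7842); B is behind A.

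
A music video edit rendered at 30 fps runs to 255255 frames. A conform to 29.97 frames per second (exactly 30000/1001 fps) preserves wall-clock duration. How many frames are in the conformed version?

Target frames = source frames × (target rate / source rate) = 255255 × (30000/1001)/(30) = 255255 × 1000/1001 = 255000.

255000 frames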